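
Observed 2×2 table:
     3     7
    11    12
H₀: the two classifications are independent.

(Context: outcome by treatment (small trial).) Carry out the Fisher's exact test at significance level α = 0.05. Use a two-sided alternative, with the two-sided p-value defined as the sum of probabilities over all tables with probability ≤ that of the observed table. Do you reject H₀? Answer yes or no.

Margins: r₁=10, r₂=23, c₁=14, c₂=19, n=33
p_obs = C(10,3)·C(23,11)/C(33,14); sum pmf over tables with pmf ≤ p_obs
p-value (two-sided) = 0.45508
At α=0.05: p ≥ α → fail to reject H₀

reject H₀: no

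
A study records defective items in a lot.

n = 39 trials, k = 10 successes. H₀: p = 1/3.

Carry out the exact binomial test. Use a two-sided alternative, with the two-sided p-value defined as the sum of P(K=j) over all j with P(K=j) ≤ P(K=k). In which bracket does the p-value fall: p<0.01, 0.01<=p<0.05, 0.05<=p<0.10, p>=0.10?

Exact binomial: n=39, k=10, p₀=1/3=0.3333
P(X=j) = C(n,j)·p₀^j·(1−p₀)^(n−j); p = Σ P(X=j) over j with P(X=j) ≤ P(X=10)
p-value (two-sided) = 0.39598
→ bracket: p>=0.10

p-value bracket: p>=0.10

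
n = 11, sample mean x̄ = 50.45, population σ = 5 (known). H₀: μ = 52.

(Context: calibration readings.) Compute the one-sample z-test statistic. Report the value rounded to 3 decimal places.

test statistic = -1.028

SE = σ/√n = 5/√11 = 1.5076
z = (x̄−μ₀)/SE = (50.45−52)/1.5076 = -1.0282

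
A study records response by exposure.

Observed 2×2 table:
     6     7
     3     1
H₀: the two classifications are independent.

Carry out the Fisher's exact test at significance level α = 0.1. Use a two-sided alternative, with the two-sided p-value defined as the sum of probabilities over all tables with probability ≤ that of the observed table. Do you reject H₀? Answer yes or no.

Margins: r₁=13, r₂=4, c₁=9, c₂=8, n=17
p_obs = C(13,6)·C(4,3)/C(17,9); sum pmf over tables with pmf ≤ p_obs
p-value (two-sided) = 0.57647
At α=0.1: p ≥ α → fail to reject H₀

reject H₀: no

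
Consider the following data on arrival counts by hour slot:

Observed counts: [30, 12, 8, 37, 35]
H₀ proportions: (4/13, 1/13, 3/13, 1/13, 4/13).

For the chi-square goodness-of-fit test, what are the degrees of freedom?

degrees of freedom = 4

df = k − 1 = 5 − 1 = 4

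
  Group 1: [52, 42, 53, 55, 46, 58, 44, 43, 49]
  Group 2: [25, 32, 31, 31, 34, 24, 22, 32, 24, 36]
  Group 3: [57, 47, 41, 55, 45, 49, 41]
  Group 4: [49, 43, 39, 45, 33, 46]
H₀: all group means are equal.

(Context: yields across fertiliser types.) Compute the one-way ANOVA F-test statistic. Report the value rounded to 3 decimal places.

test statistic = 24.946

Group means [49.11, 29.10, 47.86, 42.50], grand mean 41.344
SSB = Σnᵢ(x̄ᵢ−x̄)² = 2347.073; SSW = ΣΣ(x−x̄ᵢ)² = 878.146
MSB = 2347.073/3 = 782.3576; MSW = 878.146/28 = 31.3624
F = MSB/MSW = 24.9458
df = (3, 28)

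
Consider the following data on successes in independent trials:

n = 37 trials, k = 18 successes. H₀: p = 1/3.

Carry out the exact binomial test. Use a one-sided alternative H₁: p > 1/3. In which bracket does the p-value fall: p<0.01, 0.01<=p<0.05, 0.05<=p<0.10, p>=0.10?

Exact binomial: n=37, k=18, p₀=1/3=0.3333
P(X≥18) from Σ C(n,i)·p₀^i·(1−p₀)^(n−i)
p-value (one-sided, H₁ greater) = 0.03836
→ bracket: 0.01<=p<0.05

p-value bracket: 0.01<=p<0.05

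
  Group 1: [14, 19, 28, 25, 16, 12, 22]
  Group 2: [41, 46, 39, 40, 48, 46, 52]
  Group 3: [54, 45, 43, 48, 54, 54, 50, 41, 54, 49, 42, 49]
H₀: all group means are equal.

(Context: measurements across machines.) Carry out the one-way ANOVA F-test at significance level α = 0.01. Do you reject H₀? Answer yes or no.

Group means [19.43, 44.57, 48.58], grand mean 39.654
SSB = Σnᵢ(x̄ᵢ−x̄)² = 3989.539; SSW = ΣΣ(x−x̄ᵢ)² = 608.345
MSB = 3989.539/2 = 1994.7697; MSW = 608.345/23 = 26.4498
F = MSB/MSW = 75.4172
df = (2, 23)
p-value (upper-tail) = 0.00000
At α=0.01: p < α → reject H₀

reject H₀: yes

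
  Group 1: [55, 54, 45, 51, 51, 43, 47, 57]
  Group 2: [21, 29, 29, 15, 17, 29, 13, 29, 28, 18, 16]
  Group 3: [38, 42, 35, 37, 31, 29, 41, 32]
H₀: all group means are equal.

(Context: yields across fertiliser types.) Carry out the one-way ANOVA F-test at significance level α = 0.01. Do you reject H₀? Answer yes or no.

reject H₀: yes

Group means [50.38, 22.18, 35.62], grand mean 34.519
SSB = Σnᵢ(x̄ᵢ−x̄)² = 3695.354; SSW = ΣΣ(x−x̄ᵢ)² = 769.386
MSB = 3695.354/2 = 1847.6772; MSW = 769.386/24 = 32.0578
F = MSB/MSW = 57.6359
df = (2, 24)
p-value (upper-tail) = 0.00000
At α=0.01: p < α → reject H₀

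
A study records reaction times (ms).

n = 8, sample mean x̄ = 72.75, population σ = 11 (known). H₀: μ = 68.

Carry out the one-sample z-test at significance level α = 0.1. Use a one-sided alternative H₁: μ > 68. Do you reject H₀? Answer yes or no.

SE = σ/√n = 11/√8 = 3.8891
z = (x̄−μ₀)/SE = (72.75−68)/3.8891 = 1.2214
p-value (one-sided, H₁ greater) = 0.11097
At α=0.1: p ≥ α → fail to reject H₀

reject H₀: no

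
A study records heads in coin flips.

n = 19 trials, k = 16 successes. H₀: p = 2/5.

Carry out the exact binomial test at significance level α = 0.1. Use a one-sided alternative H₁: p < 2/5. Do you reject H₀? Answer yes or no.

Exact binomial: n=19, k=16, p₀=2/5=0.4000
P(X≤16) from Σ C(n,i)·p₀^i·(1−p₀)^(n−i)
p-value (one-sided, H₁ less) = 0.99999
At α=0.1: p ≥ α → fail to reject H₀

reject H₀: no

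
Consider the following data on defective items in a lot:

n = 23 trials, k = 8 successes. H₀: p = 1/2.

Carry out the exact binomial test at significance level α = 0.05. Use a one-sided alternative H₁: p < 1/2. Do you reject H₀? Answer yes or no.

Exact binomial: n=23, k=8, p₀=1/2=0.5000
P(X≤8) from Σ C(n,i)·p₀^i·(1−p₀)^(n−i)
p-value (one-sided, H₁ less) = 0.10502
At α=0.05: p ≥ α → fail to reject H₀

reject H₀: no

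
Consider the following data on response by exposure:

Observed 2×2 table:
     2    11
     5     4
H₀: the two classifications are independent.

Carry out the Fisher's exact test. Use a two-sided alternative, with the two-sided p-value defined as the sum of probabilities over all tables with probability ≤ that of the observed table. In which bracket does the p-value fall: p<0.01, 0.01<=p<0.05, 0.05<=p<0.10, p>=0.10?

p-value bracket: 0.05<=p<0.10

Margins: r₁=13, r₂=9, c₁=7, c₂=15, n=22
p_obs = C(13,2)·C(9,5)/C(22,7); sum pmf over tables with pmf ≤ p_obs
p-value (two-sided) = 0.07430
→ bracket: 0.05<=p<0.10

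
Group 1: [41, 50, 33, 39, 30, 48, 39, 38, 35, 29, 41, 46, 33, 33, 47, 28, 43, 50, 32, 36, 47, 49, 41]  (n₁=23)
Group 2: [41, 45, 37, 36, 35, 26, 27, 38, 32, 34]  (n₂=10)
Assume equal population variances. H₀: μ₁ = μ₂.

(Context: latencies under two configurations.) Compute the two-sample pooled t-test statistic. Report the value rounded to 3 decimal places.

x̄₁=39.478, s₁=7.096, n₁=23
x̄₂=35.100, s₂=5.820, n₂=10
s_p² = [22·7.096² + 9·5.820²]/31 = 45.5690
SE = √(s_p²·(1/23+1/10)) = 2.5570
t = (39.478−35.100)/2.5570 = 1.7123
df = 31

test statistic = 1.712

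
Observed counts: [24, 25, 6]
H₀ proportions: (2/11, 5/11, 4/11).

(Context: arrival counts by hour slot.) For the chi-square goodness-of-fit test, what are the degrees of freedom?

df = k − 1 = 3 − 1 = 2

degrees of freedom = 2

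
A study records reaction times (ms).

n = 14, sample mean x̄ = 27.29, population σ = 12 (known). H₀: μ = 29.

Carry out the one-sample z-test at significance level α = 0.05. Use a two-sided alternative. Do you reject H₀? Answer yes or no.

SE = σ/√n = 12/√14 = 3.2071
z = (x̄−μ₀)/SE = (27.29−29)/3.2071 = -0.5332
p-value (two-sided) = 0.59390
At α=0.05: p ≥ α → fail to reject H₀

reject H₀: no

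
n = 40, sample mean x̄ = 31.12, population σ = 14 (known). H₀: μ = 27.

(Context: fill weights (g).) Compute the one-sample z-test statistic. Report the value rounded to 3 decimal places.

test statistic = 1.861

SE = σ/√n = 14/√40 = 2.2136
z = (x̄−μ₀)/SE = (31.12−27)/2.2136 = 1.8612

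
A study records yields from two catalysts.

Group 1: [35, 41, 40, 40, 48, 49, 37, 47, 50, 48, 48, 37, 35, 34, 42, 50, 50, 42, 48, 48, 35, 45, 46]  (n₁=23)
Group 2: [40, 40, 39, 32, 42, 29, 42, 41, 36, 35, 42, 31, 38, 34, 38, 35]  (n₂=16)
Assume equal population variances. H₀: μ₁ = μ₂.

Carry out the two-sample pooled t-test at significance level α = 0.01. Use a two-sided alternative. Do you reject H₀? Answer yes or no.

x̄₁=43.261, s₁=5.659, n₁=23
x̄₂=37.125, s₂=4.145, n₂=16
s_p² = [22·5.659² + 15·4.145²]/37 = 26.0050
SE = √(s_p²·(1/23+1/16)) = 1.6601
t = (43.261−37.125)/1.6601 = 3.6961
df = 37
p-value (two-sided) = 0.00071
At α=0.01: p < α → reject H₀

reject H₀: yes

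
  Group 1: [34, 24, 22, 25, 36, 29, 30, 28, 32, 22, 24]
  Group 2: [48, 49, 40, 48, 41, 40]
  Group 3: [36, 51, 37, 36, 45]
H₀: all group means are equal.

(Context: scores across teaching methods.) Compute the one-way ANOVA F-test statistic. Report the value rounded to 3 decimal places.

test statistic = 23.479

Group means [27.82, 44.33, 41.00], grand mean 35.318
SSB = Σnᵢ(x̄ᵢ−x̄)² = 1267.803; SSW = ΣΣ(x−x̄ᵢ)² = 512.970
MSB = 1267.803/2 = 633.9015; MSW = 512.970/19 = 26.9984
F = MSB/MSW = 23.4792
df = (2, 19)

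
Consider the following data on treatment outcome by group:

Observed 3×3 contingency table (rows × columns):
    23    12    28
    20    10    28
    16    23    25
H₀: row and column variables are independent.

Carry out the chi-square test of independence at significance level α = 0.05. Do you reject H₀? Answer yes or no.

reject H₀: no

Row totals [63, 58, 64], col totals [59, 45, 81], n=185
χ² = (23−20.09)²/20.09 + (12−15.32)²/15.32 + (28−27.58)²/27.58 + (20−18.50)²/18.50 + (10−14.11)²/14.11 + (28−25.39)²/25.39 + (16−20.41)²/20.41 + (23−15.57)²/15.57 + (25−28.02)²/28.02 = 7.5614
df = 4
p-value (upper-tail) = 0.10903
At α=0.05: p ≥ α → fail to reject H₀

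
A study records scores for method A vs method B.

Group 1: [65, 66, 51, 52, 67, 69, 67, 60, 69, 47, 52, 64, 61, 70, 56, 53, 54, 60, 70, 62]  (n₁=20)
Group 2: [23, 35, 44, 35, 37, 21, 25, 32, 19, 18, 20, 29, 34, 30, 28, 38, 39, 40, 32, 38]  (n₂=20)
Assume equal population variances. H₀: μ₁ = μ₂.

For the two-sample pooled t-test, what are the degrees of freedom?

degrees of freedom = 38

df = n₁ + n₂ − 2 = 20 + 20 − 2 = 38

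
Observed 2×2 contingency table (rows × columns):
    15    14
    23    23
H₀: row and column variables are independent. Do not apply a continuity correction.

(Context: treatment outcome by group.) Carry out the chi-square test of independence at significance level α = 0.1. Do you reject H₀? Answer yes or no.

Row totals [29, 46], col totals [38, 37], n=75
χ² = (15−14.69)²/14.69 + (14−14.31)²/14.31 + (23−23.31)²/23.31 + (23−22.69)²/22.69 = 0.0212
df = 1
p-value (upper-tail) = 0.88436
At α=0.1: p ≥ α → fail to reject H₀

reject H₀: no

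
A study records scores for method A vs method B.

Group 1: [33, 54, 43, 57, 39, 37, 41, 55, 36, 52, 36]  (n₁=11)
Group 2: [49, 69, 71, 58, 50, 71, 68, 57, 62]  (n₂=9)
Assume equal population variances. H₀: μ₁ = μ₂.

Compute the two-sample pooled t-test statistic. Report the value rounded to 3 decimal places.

test statistic = -4.501

x̄₁=43.909, s₁=8.871, n₁=11
x̄₂=61.667, s₂=8.660, n₂=9
s_p² = [10·8.871² + 8·8.660²]/18 = 77.0505
SE = √(s_p²·(1/11+1/9)) = 3.9453
t = (43.909−61.667)/3.9453 = -4.5009
df = 18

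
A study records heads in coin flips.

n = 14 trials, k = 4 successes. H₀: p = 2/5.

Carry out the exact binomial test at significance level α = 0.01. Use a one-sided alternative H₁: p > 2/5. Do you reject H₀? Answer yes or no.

Exact binomial: n=14, k=4, p₀=2/5=0.4000
P(X≥4) from Σ C(n,i)·p₀^i·(1−p₀)^(n−i)
p-value (one-sided, H₁ greater) = 0.87569
At α=0.01: p ≥ α → fail to reject H₀

reject H₀: no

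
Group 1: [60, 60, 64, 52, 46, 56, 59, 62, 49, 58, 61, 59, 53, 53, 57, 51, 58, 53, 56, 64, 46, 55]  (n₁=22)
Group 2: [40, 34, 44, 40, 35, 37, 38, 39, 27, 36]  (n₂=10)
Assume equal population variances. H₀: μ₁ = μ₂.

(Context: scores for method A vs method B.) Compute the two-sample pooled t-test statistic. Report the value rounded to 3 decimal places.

test statistic = 9.950

x̄₁=56.000, s₁=5.192, n₁=22
x̄₂=37.000, s₂=4.546, n₂=10
s_p² = [21·5.192² + 9·4.546²]/30 = 25.0667
SE = √(s_p²·(1/22+1/10)) = 1.9095
t = (56.000−37.000)/1.9095 = 9.9504
df = 30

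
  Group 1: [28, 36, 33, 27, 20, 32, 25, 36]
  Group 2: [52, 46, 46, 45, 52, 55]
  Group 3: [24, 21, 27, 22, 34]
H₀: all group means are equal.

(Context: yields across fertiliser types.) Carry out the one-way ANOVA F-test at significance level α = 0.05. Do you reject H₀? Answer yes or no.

reject H₀: yes

Group means [29.62, 49.33, 25.60], grand mean 34.789
SSB = Σnᵢ(x̄ᵢ−x̄)² = 1904.750; SSW = ΣΣ(x−x̄ᵢ)² = 418.408
MSB = 1904.750/2 = 952.3748; MSW = 418.408/16 = 26.1505
F = MSB/MSW = 36.4190
df = (2, 16)
p-value (upper-tail) = 0.00000
At α=0.05: p < α → reject H₀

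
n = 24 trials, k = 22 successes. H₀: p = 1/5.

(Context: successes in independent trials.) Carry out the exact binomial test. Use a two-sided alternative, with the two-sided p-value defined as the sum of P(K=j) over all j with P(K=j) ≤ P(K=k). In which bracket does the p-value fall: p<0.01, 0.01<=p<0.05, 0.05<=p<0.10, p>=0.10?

Exact binomial: n=24, k=22, p₀=1/5=0.2000
P(X=j) = C(n,j)·p₀^j·(1−p₀)^(n−j); p = Σ P(X=j) over j with P(X=j) ≤ P(X=22)
p-value (two-sided) = 0.00000
→ bracket: p<0.01

p-value bracket: p<0.01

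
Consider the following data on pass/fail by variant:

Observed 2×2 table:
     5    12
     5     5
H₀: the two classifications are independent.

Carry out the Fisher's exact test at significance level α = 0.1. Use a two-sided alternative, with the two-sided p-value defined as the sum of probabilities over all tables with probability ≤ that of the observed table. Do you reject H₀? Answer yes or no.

Margins: r₁=17, r₂=10, c₁=10, c₂=17, n=27
p_obs = C(17,5)·C(10,5)/C(27,10); sum pmf over tables with pmf ≤ p_obs
p-value (two-sided) = 0.41530
At α=0.1: p ≥ α → fail to reject H₀

reject H₀: no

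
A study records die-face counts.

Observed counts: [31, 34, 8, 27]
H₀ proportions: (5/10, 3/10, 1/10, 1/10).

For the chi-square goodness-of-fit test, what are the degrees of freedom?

df = k − 1 = 4 − 1 = 3

degrees of freedom = 3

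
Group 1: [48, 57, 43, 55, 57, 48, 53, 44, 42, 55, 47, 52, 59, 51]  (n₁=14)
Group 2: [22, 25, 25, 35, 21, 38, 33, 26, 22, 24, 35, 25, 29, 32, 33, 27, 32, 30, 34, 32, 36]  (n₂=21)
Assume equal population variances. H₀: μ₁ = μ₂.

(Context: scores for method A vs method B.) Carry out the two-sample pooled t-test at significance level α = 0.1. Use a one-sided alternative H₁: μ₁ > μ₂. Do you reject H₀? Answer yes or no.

x̄₁=50.786, s₁=5.549, n₁=14
x̄₂=29.333, s₂=5.161, n₂=21
s_p² = [13·5.549² + 20·5.161²]/33 = 28.2734
SE = √(s_p²·(1/14+1/21)) = 1.8346
t = (50.786−29.333)/1.8346 = 11.6930
df = 33
p-value (one-sided, H₁ greater) = 0.00000
At α=0.1: p < α → reject H₀

reject H₀: yes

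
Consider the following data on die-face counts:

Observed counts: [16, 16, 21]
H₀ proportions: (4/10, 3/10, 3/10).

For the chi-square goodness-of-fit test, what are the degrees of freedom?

degrees of freedom = 2

df = k − 1 = 3 − 1 = 2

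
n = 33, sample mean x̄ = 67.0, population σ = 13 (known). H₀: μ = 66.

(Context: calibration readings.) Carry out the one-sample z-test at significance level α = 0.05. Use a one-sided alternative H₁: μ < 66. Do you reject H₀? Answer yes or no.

reject H₀: no

SE = σ/√n = 13/√33 = 2.2630
z = (x̄−μ₀)/SE = (67.0−66)/2.2630 = 0.4419
p-value (one-sided, H₁ less) = 0.67072
At α=0.05: p ≥ α → fail to reject H₀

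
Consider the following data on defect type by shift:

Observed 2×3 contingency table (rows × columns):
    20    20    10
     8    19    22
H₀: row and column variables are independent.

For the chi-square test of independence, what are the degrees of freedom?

df = (r−1)(c−1) = (2−1)·(3−1) = 2

degrees of freedom = 2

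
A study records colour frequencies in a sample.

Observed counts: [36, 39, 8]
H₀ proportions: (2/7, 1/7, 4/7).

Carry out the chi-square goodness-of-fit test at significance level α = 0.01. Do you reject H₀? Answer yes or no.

reject H₀: yes

n = 83; E_i = n·p_i = [23.71, 11.86, 47.43]
χ² = (36−23.71)²/23.71 + (39−11.86)²/11.86 + (8−47.43)²/47.43 = 101.2771
df = 2
p-value (upper-tail) = 0.00000
At α=0.01: p < α → reject H₀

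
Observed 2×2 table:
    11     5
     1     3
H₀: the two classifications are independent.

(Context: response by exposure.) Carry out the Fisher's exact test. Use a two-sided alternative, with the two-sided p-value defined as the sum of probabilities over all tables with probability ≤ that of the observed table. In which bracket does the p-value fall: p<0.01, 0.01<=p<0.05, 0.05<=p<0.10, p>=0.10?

p-value bracket: p>=0.10

Margins: r₁=16, r₂=4, c₁=12, c₂=8, n=20
p_obs = C(16,11)·C(4,1)/C(20,12); sum pmf over tables with pmf ≤ p_obs
p-value (two-sided) = 0.25531
→ bracket: p>=0.10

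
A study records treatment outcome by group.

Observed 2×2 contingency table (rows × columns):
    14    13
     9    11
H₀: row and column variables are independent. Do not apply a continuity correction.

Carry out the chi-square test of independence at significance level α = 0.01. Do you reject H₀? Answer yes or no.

reject H₀: no

Row totals [27, 20], col totals [23, 24], n=47
χ² = (14−13.21)²/13.21 + (13−13.79)²/13.79 + (9−9.79)²/9.79 + (11−10.21)²/10.21 = 0.2159
df = 1
p-value (upper-tail) = 0.64221
At α=0.01: p ≥ α → fail to reject H₀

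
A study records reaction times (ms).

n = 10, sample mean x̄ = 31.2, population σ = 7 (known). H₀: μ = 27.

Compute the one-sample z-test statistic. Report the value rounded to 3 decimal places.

test statistic = 1.897

SE = σ/√n = 7/√10 = 2.2136
z = (x̄−μ₀)/SE = (31.2−27)/2.2136 = 1.8974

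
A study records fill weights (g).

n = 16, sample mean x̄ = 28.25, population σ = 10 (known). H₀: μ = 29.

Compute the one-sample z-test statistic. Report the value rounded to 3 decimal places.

SE = σ/√n = 10/√16 = 2.5000
z = (x̄−μ₀)/SE = (28.25−29)/2.5000 = -0.3000

test statistic = -0.300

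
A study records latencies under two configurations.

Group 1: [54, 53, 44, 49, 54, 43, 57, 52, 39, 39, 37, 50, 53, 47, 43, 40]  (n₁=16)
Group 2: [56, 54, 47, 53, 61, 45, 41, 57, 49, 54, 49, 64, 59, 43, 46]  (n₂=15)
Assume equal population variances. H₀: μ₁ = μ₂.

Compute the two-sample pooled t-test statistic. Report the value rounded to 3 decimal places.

x̄₁=47.125, s₁=6.459, n₁=16
x̄₂=51.867, s₂=6.833, n₂=15
s_p² = [15·6.459² + 14·6.833²]/29 = 44.1201
SE = √(s_p²·(1/16+1/15)) = 2.3872
t = (47.125−51.867)/2.3872 = -1.9863
df = 29

test statistic = -1.986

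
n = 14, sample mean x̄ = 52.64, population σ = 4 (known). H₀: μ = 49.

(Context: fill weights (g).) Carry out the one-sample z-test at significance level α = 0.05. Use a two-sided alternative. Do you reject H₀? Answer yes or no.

SE = σ/√n = 4/√14 = 1.0690
z = (x̄−μ₀)/SE = (52.64−49)/1.0690 = 3.4049
p-value (two-sided) = 0.00066
At α=0.05: p < α → reject H₀

reject H₀: yes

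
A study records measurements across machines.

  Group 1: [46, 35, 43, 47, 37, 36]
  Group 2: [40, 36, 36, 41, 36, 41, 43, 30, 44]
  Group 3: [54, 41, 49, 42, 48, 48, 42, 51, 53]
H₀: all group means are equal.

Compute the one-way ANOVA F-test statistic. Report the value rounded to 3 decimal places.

test statistic = 8.399

Group means [40.67, 38.56, 47.56], grand mean 42.458
SSB = Σnᵢ(x̄ᵢ−x̄)² = 390.181; SSW = ΣΣ(x−x̄ᵢ)² = 487.778
MSB = 390.181/2 = 195.0903; MSW = 487.778/21 = 23.2275
F = MSB/MSW = 8.3991
df = (2, 21)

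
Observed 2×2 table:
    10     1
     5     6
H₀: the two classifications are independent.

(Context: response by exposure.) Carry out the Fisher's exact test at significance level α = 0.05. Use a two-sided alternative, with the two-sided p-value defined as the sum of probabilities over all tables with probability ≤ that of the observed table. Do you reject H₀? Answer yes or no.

reject H₀: no

Margins: r₁=11, r₂=11, c₁=15, c₂=7, n=22
p_obs = C(11,10)·C(11,5)/C(22,15); sum pmf over tables with pmf ≤ p_obs
p-value (two-sided) = 0.06347
At α=0.05: p ≥ α → fail to reject H₀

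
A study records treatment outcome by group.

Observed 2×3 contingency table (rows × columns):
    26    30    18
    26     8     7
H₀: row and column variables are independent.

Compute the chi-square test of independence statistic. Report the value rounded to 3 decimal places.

test statistic = 8.835

Row totals [74, 41], col totals [52, 38, 25], n=115
χ² = (26−33.46)²/33.46 + (30−24.45)²/24.45 + (18−16.09)²/16.09 + (26−18.54)²/18.54 + (8−13.55)²/13.55 + (7−8.91)²/8.91 = 8.8348
df = 2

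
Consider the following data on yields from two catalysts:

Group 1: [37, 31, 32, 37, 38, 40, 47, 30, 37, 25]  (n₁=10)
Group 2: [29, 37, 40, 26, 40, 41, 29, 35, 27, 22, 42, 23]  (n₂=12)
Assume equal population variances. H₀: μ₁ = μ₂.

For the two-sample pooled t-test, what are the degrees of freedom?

degrees of freedom = 20

df = n₁ + n₂ − 2 = 10 + 12 − 2 = 20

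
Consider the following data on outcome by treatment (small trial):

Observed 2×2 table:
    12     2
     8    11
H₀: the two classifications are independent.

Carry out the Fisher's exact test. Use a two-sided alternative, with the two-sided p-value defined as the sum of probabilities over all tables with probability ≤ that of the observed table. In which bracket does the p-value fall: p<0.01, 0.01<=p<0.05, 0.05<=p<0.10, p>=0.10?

Margins: r₁=14, r₂=19, c₁=20, c₂=13, n=33
p_obs = C(14,12)·C(19,8)/C(33,20); sum pmf over tables with pmf ≤ p_obs
p-value (two-sided) = 0.01508
→ bracket: 0.01<=p<0.05

p-value bracket: 0.01<=p<0.05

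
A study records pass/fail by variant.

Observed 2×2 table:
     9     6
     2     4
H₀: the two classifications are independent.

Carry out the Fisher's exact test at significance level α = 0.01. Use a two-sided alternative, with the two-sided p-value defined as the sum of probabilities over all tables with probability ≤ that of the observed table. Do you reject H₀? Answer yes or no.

Margins: r₁=15, r₂=6, c₁=11, c₂=10, n=21
p_obs = C(15,9)·C(6,2)/C(21,11); sum pmf over tables with pmf ≤ p_obs
p-value (two-sided) = 0.36146
At α=0.01: p ≥ α → fail to reject H₀

reject H₀: no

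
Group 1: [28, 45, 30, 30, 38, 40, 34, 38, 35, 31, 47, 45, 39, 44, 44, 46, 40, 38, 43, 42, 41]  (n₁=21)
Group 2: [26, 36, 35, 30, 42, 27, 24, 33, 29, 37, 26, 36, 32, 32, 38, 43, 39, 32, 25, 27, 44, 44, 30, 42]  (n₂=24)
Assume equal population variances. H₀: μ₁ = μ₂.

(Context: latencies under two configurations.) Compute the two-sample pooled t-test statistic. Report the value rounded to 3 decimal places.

test statistic = 2.877

x̄₁=38.952, s₁=5.731, n₁=21
x̄₂=33.708, s₂=6.403, n₂=24
s_p² = [20·5.731² + 23·6.403²]/43 = 37.2072
SE = √(s_p²·(1/21+1/24)) = 1.8227
t = (38.952−33.708)/1.8227 = 2.8771
df = 43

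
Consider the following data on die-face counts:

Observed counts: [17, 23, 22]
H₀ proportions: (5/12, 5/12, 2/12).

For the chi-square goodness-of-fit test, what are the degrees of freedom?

degrees of freedom = 2

df = k − 1 = 3 − 1 = 2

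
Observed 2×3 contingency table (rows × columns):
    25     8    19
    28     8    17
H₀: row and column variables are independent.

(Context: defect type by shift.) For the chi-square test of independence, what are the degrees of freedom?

degrees of freedom = 2

df = (r−1)(c−1) = (2−1)·(3−1) = 2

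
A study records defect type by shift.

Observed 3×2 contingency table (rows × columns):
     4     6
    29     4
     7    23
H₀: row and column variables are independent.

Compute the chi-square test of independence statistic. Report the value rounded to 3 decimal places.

test statistic = 27.454

Row totals [10, 33, 30], col totals [40, 33], n=73
χ² = (4−5.48)²/5.48 + (6−4.52)²/4.52 + (29−18.08)²/18.08 + (4−14.92)²/14.92 + (7−16.44)²/16.44 + (23−13.56)²/13.56 = 27.4539
df = 2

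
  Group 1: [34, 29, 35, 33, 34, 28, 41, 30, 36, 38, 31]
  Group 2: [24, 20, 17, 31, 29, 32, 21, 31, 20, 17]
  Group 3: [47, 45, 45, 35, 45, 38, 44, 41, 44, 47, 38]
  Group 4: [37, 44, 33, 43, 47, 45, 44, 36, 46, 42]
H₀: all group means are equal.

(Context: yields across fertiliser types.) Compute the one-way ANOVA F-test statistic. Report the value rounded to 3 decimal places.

test statistic = 33.999

Group means [33.55, 24.20, 42.64, 41.70], grand mean 35.643
SSB = Σnᵢ(x̄ᵢ−x̄)² = 2262.670; SSW = ΣΣ(x−x̄ᵢ)² = 842.973
MSB = 2262.670/3 = 754.2234; MSW = 842.973/38 = 22.1835
F = MSB/MSW = 33.9993
df = (3, 38)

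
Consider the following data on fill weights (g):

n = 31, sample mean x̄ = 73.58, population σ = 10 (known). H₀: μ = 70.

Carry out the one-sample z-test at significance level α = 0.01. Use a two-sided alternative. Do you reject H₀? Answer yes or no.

SE = σ/√n = 10/√31 = 1.7961
z = (x̄−μ₀)/SE = (73.58−70)/1.7961 = 1.9933
p-value (two-sided) = 0.04623
At α=0.01: p ≥ α → fail to reject H₀

reject H₀: no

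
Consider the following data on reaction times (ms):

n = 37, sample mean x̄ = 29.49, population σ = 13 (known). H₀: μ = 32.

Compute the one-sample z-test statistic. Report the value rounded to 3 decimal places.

SE = σ/√n = 13/√37 = 2.1372
z = (x̄−μ₀)/SE = (29.49−32)/2.1372 = -1.1744

test statistic = -1.174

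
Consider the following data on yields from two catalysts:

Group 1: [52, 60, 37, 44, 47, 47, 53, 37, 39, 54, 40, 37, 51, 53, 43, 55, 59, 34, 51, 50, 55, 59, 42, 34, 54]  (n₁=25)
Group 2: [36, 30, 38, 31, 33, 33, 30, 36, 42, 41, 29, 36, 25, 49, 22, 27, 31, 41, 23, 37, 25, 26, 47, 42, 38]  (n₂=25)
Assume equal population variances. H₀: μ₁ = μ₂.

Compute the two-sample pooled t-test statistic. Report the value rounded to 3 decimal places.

x̄₁=47.480, s₁=8.206, n₁=25
x̄₂=33.920, s₂=7.331, n₂=25
s_p² = [24·8.206² + 24·7.331²]/48 = 60.5433
SE = √(s_p²·(1/25+1/25)) = 2.2008
t = (47.480−33.920)/2.2008 = 6.1614
df = 48

test statistic = 6.161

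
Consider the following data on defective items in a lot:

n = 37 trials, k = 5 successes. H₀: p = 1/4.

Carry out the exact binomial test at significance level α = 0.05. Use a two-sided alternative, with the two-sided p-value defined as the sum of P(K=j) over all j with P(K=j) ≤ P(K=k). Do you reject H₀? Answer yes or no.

reject H₀: no

Exact binomial: n=37, k=5, p₀=1/4=0.2500
P(X=j) = C(n,j)·p₀^j·(1−p₀)^(n−j); p = Σ P(X=j) over j with P(X=j) ≤ P(X=5)
p-value (two-sided) = 0.12880
At α=0.05: p ≥ α → fail to reject H₀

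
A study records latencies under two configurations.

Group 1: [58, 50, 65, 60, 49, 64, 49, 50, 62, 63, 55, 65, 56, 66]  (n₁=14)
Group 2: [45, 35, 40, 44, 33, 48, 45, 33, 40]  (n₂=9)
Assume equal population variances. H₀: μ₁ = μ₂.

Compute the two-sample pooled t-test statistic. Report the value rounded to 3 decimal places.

test statistic = 6.708

x̄₁=58.000, s₁=6.481, n₁=14
x̄₂=40.333, s₂=5.612, n₂=9
s_p² = [13·6.481² + 8·5.612²]/21 = 38.0000
SE = √(s_p²·(1/14+1/9)) = 2.6337
t = (58.000−40.333)/2.6337 = 6.7079
df = 21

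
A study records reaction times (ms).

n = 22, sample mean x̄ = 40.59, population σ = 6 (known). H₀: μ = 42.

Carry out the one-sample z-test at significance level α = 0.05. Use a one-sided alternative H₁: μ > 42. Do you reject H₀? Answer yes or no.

reject H₀: no

SE = σ/√n = 6/√22 = 1.2792
z = (x̄−μ₀)/SE = (40.59−42)/1.2792 = -1.1022
p-value (one-sided, H₁ greater) = 0.86482
At α=0.05: p ≥ α → fail to reject H₀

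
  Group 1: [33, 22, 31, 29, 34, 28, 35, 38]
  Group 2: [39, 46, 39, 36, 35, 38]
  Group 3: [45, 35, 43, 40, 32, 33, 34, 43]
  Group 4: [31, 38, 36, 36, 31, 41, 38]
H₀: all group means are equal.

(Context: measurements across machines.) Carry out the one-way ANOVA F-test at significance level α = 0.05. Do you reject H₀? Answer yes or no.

reject H₀: yes

Group means [31.25, 38.83, 38.12, 35.86], grand mean 35.828
SSB = Σnᵢ(x̄ᵢ−x̄)² = 264.072; SSW = ΣΣ(x−x̄ᵢ)² = 518.065
MSB = 264.072/3 = 88.0242; MSW = 518.065/25 = 20.7226
F = MSB/MSW = 4.2477
df = (3, 25)
p-value (upper-tail) = 0.01480
At α=0.05: p < α → reject H₀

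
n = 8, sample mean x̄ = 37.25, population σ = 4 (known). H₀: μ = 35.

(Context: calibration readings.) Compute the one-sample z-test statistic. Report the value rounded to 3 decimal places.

test statistic = 1.591

SE = σ/√n = 4/√8 = 1.4142
z = (x̄−μ₀)/SE = (37.25−35)/1.4142 = 1.5910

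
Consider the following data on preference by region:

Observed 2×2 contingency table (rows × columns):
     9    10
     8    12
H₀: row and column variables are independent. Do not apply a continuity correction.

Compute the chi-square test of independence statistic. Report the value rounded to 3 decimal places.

Row totals [19, 20], col totals [17, 22], n=39
χ² = (9−8.28)²/8.28 + (10−10.72)²/10.72 + (8−8.72)²/8.72 + (12−11.28)²/11.28 = 0.2151
df = 1

test statistic = 0.215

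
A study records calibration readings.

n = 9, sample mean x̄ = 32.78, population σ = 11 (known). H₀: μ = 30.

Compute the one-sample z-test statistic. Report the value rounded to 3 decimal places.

test statistic = 0.758

SE = σ/√n = 11/√9 = 3.6667
z = (x̄−μ₀)/SE = (32.78−30)/3.6667 = 0.7582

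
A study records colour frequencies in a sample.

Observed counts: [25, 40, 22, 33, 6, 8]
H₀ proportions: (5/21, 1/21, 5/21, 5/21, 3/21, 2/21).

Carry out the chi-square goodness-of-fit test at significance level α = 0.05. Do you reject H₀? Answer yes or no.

n = 134; E_i = n·p_i = [31.90, 6.38, 31.90, 31.90, 19.14, 12.76]
χ² = (25−31.90)²/31.90 + (40−6.38)²/6.38 + (22−31.90)²/31.90 + (33−31.90)²/31.90 + (6−19.14)²/19.14 + (8−12.76)²/12.76 = 192.5343
df = 5
p-value (upper-tail) = 0.00000
At α=0.05: p < α → reject H₀

reject H₀: yes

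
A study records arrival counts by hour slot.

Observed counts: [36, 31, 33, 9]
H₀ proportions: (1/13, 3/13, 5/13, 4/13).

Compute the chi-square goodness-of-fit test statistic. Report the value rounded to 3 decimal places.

test statistic = 112.165

n = 109; E_i = n·p_i = [8.38, 25.15, 41.92, 33.54]
χ² = (36−8.38)²/8.38 + (31−25.15)²/25.15 + (33−41.92)²/41.92 + (9−33.54)²/33.54 = 112.1650
df = 3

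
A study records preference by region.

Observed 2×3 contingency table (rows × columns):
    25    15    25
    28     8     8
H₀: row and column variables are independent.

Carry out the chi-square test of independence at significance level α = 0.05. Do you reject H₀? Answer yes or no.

Row totals [65, 44], col totals [53, 23, 33], n=109
χ² = (25−31.61)²/31.61 + (15−13.72)²/13.72 + (25−19.68)²/19.68 + (28−21.39)²/21.39 + (8−9.28)²/9.28 + (8−13.32)²/13.32 = 7.2823
df = 2
p-value (upper-tail) = 0.02622
At α=0.05: p < α → reject H₀

reject H₀: yes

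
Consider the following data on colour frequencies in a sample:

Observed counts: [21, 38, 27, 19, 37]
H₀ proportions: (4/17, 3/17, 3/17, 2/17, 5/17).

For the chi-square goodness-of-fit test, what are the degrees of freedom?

df = k − 1 = 5 − 1 = 4

degrees of freedom = 4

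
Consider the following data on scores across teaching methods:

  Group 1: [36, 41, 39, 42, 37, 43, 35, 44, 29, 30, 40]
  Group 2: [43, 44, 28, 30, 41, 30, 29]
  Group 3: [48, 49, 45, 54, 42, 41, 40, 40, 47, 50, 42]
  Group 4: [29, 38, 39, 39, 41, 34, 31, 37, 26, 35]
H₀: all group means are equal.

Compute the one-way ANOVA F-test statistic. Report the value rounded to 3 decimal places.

test statistic = 8.457

Group means [37.82, 35.00, 45.27, 34.90], grand mean 38.667
SSB = Σnᵢ(x̄ᵢ−x̄)² = 723.948; SSW = ΣΣ(x−x̄ᵢ)² = 998.718
MSB = 723.948/3 = 241.3162; MSW = 998.718/35 = 28.5348
F = MSB/MSW = 8.4569
df = (3, 35)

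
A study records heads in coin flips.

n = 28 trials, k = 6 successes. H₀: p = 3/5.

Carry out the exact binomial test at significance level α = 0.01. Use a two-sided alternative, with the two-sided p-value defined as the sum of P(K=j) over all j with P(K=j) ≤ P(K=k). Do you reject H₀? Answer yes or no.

Exact binomial: n=28, k=6, p₀=3/5=0.6000
P(X=j) = C(n,j)·p₀^j·(1−p₀)^(n−j); p = Σ P(X=j) over j with P(X=j) ≤ P(X=6)
p-value (two-sided) = 0.00005
At α=0.01: p < α → reject H₀

reject H₀: yes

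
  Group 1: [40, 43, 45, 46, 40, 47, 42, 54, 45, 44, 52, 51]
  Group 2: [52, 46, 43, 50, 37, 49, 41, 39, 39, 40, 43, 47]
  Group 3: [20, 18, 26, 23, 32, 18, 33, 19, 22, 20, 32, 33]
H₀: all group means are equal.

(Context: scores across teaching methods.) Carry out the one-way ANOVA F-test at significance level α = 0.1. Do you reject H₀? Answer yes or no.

reject H₀: yes

Group means [45.75, 43.83, 24.67], grand mean 38.083
SSB = Σnᵢ(x̄ᵢ−x̄)² = 3262.167; SSW = ΣΣ(x−x̄ᵢ)² = 914.583
MSB = 3262.167/2 = 1631.0833; MSW = 914.583/33 = 27.7146
F = MSB/MSW = 58.8528
df = (2, 33)
p-value (upper-tail) = 0.00000
At α=0.1: p < α → reject H₀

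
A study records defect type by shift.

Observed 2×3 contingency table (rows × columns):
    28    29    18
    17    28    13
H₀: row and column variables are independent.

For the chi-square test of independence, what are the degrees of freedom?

df = (r−1)(c−1) = (2−1)·(3−1) = 2

degrees of freedom = 2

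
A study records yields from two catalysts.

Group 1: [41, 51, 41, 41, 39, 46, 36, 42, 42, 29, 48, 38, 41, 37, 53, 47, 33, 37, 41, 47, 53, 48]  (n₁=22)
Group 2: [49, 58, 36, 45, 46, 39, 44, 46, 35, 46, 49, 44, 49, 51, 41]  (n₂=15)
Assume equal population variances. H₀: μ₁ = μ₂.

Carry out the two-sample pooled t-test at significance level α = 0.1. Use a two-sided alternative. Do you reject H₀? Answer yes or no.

reject H₀: no

x̄₁=42.318, s₁=6.267, n₁=22
x̄₂=45.200, s₂=5.918, n₂=15
s_p² = [21·6.267² + 14·5.918²]/35 = 37.5764
SE = √(s_p²·(1/22+1/15)) = 2.0526
t = (42.318−45.200)/2.0526 = -1.4040
df = 35
p-value (two-sided) = 0.16913
At α=0.1: p ≥ α → fail to reject H₀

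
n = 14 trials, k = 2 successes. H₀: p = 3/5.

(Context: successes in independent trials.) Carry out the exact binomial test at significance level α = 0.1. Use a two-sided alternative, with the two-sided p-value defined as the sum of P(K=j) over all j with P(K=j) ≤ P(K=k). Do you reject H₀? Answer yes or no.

Exact binomial: n=14, k=2, p₀=3/5=0.6000
P(X=j) = C(n,j)·p₀^j·(1−p₀)^(n−j); p = Σ P(X=j) over j with P(X=j) ≤ P(X=2)
p-value (two-sided) = 0.00061
At α=0.1: p < α → reject H₀

reject H₀: yes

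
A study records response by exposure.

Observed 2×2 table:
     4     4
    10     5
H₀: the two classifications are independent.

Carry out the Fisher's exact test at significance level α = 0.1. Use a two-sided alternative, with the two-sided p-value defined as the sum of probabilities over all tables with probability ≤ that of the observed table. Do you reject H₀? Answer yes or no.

Margins: r₁=8, r₂=15, c₁=14, c₂=9, n=23
p_obs = C(8,4)·C(15,10)/C(23,14); sum pmf over tables with pmf ≤ p_obs
p-value (two-sided) = 0.65702
At α=0.1: p ≥ α → fail to reject H₀

reject H₀: no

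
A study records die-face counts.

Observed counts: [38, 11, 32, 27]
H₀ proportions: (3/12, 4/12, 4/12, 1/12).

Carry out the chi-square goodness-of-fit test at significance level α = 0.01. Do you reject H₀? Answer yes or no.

reject H₀: yes

n = 108; E_i = n·p_i = [27.00, 36.00, 36.00, 9.00]
χ² = (38−27.00)²/27.00 + (11−36.00)²/36.00 + (32−36.00)²/36.00 + (27−9.00)²/9.00 = 58.2870
df = 3
p-value (upper-tail) = 0.00000
At α=0.01: p < α → reject H₀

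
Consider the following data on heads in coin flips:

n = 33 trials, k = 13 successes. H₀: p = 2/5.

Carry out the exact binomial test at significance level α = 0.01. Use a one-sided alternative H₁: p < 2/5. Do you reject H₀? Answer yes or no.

reject H₀: no

Exact binomial: n=33, k=13, p₀=2/5=0.4000
P(X≤13) from Σ C(n,i)·p₀^i·(1−p₀)^(n−i)
p-value (one-sided, H₁ less) = 0.54704
At α=0.01: p ≥ α → fail to reject H₀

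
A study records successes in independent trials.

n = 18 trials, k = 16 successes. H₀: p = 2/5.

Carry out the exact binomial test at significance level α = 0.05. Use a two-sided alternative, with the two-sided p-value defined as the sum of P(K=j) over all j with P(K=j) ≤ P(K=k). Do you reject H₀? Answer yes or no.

reject H₀: yes

Exact binomial: n=18, k=16, p₀=2/5=0.4000
P(X=j) = C(n,j)·p₀^j·(1−p₀)^(n−j); p = Σ P(X=j) over j with P(X=j) ≤ P(X=16)
p-value (two-sided) = 0.00003
At α=0.05: p < α → reject H₀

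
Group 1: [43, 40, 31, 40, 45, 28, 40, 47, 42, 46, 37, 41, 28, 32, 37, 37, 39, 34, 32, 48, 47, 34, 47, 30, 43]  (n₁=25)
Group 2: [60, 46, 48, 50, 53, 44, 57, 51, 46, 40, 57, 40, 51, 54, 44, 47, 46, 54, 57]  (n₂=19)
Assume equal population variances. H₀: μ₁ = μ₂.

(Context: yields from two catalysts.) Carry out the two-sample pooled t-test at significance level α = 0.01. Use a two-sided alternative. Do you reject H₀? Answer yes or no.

reject H₀: yes

x̄₁=38.720, s₁=6.295, n₁=25
x̄₂=49.737, s₂=5.877, n₂=19
s_p² = [24·6.295² + 18·5.877²]/42 = 37.4458
SE = √(s_p²·(1/25+1/19)) = 1.8624
t = (38.720−49.737)/1.8624 = -5.9153
df = 42
p-value (two-sided) = 0.00000
At α=0.01: p < α → reject H₀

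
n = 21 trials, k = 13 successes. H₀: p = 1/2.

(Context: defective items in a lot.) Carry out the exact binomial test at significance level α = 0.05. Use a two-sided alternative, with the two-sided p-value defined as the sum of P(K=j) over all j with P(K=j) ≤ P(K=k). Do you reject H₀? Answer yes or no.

reject H₀: no

Exact binomial: n=21, k=13, p₀=1/2=0.5000
P(X=j) = C(n,j)·p₀^j·(1−p₀)^(n−j); p = Σ P(X=j) over j with P(X=j) ≤ P(X=13)
p-value (two-sided) = 0.38331
At α=0.05: p ≥ α → fail to reject H₀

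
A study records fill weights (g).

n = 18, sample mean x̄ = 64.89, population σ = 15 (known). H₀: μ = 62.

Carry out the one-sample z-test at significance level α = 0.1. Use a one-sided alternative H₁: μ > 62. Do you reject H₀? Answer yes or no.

reject H₀: no

SE = σ/√n = 15/√18 = 3.5355
z = (x̄−μ₀)/SE = (64.89−62)/3.5355 = 0.8174
p-value (one-sided, H₁ greater) = 0.20685
At α=0.1: p ≥ α → fail to reject H₀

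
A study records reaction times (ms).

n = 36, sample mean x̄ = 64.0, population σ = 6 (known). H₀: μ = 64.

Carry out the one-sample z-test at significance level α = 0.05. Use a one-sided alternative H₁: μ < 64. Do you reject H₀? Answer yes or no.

SE = σ/√n = 6/√36 = 1.0000
z = (x̄−μ₀)/SE = (64.0−64)/1.0000 = 0.0000
p-value (one-sided, H₁ less) = 0.50000
At α=0.05: p ≥ α → fail to reject H₀

reject H₀: no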